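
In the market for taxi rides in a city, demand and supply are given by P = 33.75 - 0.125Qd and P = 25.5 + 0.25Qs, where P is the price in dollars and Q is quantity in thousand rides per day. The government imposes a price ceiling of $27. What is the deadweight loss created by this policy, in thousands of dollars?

48

Rearranging demand gives Qd = 270 - 8P; rearranging supply gives Qs = 4P - 102. Equilibrium: 270 - 8P = 4P - 102, so 372 = 12P and P* = 31, Q* = 22.
The ceiling of 27 is below the equilibrium price 31, so it binds.
At P = 27: Qd = 270 - 8·27 = 54 and Qs = 4·27 - 102 = 6.
Quantity traded falls to 6. At Q = 6 the demand price is (270 - 6)/8 = 33 and the supply price is (102 + 6)/4 = 27.
Deadweight loss = ½ · (33 - 27) · (22 - 6) = ½ · 6 · 16 = 48.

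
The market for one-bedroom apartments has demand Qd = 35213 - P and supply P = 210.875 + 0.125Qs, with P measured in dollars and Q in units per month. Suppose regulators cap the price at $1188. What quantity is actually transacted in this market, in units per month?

7817

Rearranging supply gives Qs = 8P - 1687. In a free market, 35213 - P = 8P - 1687 gives the equilibrium P* = 4100, Q* = 31113.
Since 1188 < 4100, the ceiling is binding.
At P = 1188: Qd = 35213 - 1188 = 34025 and Qs = 8·1188 - 1687 = 7817.
The quantity actually transacted is the short side, supply: 7817.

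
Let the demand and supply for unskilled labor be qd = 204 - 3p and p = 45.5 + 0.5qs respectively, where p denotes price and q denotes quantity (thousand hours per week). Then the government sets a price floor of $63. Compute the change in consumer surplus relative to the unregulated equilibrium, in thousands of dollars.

-84

Rearranging supply gives qs = 2p - 91. Setting quantity demanded equal to quantity supplied, 204 - 3p = 2p - 91, gives p* = 59 and q* = 27.
Because the floor (63) lies above the market-clearing price, it is binding.
At p = 63: qd = 204 - 3·63 = 15 and qs = 2·63 - 91 = 35.
Consumer surplus without the control is ½ · (68 - 59) · 27 = 121.5.
With the floor, consumers buy 15 units at 63, so CS = ½ · (68 - 63) · 15 = 37.5.
Change in consumer surplus = 37.5 - 121.5 = -84.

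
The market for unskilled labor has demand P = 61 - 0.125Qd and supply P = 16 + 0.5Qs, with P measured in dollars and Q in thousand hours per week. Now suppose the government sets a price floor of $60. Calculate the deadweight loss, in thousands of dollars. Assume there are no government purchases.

Rearranging demand gives Qd = 488 - 8P; rearranging supply gives Qs = 2P - 32. Setting quantity demanded equal to quantity supplied, 488 - 8P = 2P - 32, gives P* = 52 and Q* = 72.
Since 60 > 52, the floor is binding.
At P = 60: Qd = 488 - 8·60 = 8 and Qs = 2·60 - 32 = 88.
Quantity traded falls to 8. At Q = 8 the demand price is (488 - 8)/8 = 60 and the supply price is (32 + 8)/2 = 20.
Deadweight loss = ½ · (60 - 20) · (72 - 8) = ½ · 40 · 64 = 1280.

1280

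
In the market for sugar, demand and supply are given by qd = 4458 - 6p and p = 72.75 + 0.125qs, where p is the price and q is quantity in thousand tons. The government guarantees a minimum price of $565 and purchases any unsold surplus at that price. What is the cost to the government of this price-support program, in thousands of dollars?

1621550

Rearranging supply gives qs = 8p - 582. Setting quantity demanded equal to quantity supplied, 4458 - 6p = 8p - 582, gives p* = 360 and q* = 2298.
Since 565 > 360, the floor is binding.
At p = 565: qd = 4458 - 6·565 = 1068 and qs = 8·565 - 582 = 3938.
Surplus = qs - qd = 2870.
Government expenditure = surplus × support price = 2870 × 565 = 1621550.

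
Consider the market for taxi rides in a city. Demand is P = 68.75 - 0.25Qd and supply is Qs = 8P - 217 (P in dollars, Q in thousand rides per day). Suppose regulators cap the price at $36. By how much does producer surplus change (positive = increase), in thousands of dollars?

Rearranging demand gives Qd = 275 - 4P. Setting quantity demanded equal to quantity supplied, 275 - 4P = 8P - 217, gives P* = 41 and Q* = 111.
The ceiling of 36 is below the equilibrium price 41, so it binds.
At P = 36: Qd = 275 - 4·36 = 131 and Qs = 8·36 - 217 = 71.
Producer surplus without the control is ½ · (41 - 27.125) · 111 = 770.0625.
With the ceiling, producers sell 71 units at 36, so PS = ½ · (36 - 27.125) · 71 = 315.0625.
Change in producer surplus = 315.0625 - 770.0625 = -455.

-455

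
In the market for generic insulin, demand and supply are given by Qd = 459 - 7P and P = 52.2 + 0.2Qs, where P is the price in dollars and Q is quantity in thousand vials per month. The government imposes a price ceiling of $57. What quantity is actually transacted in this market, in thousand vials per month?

Rearranging supply gives Qs = 5P - 261. Setting quantity demanded equal to quantity supplied, 459 - 7P = 5P - 261, gives P* = 60 and Q* = 39.
The ceiling of 57 is below the equilibrium price 60, so it binds.
At P = 57: Qd = 459 - 7·57 = 60 and Qs = 5·57 - 261 = 24.
The quantity actually transacted is the short side, supply: 24.

24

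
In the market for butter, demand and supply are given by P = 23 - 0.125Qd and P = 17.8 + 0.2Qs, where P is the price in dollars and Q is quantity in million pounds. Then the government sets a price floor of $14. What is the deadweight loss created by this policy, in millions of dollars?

0

Rearranging demand gives Qd = 184 - 8P; rearranging supply gives Qs = 5P - 89. In a free market, 184 - 8P = 5P - 89 gives the equilibrium P* = 21, Q* = 16.
The floor of 14 is below the equilibrium price 21, so it is not binding; the market clears at P* = 21, Q* = 16.
Since the control does not bind, no trades are prevented and deadweight loss is zero.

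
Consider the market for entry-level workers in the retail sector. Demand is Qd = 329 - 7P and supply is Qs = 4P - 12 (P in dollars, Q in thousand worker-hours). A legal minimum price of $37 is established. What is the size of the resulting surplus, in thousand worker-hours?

Without the control the market clears where 329 - 7P = 4P - 12, i.e. P* = 31 and Q* = 112.
Because the floor (37) lies above the market-clearing price, it is binding.
At P = 37: Qd = 329 - 7·37 = 70 and Qs = 4·37 - 12 = 136.
Surplus = Qs - Qd = 136 - 70 = 66.

66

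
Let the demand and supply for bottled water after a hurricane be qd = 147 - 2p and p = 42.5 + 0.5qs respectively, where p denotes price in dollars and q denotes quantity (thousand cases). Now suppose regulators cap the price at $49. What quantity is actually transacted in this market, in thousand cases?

Rearranging supply gives qs = 2p - 85. Setting quantity demanded equal to quantity supplied, 147 - 2p = 2p - 85, gives p* = 58 and q* = 31.
Because the ceiling (49) lies below the market-clearing price, it is binding.
At p = 49: qd = 147 - 2·49 = 49 and qs = 2·49 - 85 = 13.
The quantity actually transacted is the short side, supply: 13.

13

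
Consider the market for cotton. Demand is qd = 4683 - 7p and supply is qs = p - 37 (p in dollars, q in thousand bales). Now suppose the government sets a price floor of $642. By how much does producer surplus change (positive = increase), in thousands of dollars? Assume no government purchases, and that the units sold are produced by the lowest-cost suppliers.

Setting quantity demanded equal to quantity supplied, 4683 - 7p = p - 37, gives p* = 590 and q* = 553.
Since 642 > 590, the floor is binding.
At p = 642: qd = 4683 - 7·642 = 189 and qs = 642 - 37 = 605.
Producer surplus without the control is ½ · (590 - 37) · 553 = 152904.5.
With the floor, 189 units are sold at 642. The supply price at q = 189 is 226, so PS = ½ · [(642 - 37) + (642 - 226)] · 189 = 96484.5.
Change in producer surplus = 96484.5 - 152904.5 = -56420.

-56420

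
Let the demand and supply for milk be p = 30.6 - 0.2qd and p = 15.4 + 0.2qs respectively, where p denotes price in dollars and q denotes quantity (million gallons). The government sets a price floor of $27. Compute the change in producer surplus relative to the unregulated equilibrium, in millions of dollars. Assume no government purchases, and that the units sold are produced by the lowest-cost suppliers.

32

Rearranging demand gives qd = 153 - 5p; rearranging supply gives qs = 5p - 77. Equilibrium: 153 - 5p = 5p - 77, so 230 = 10p and p* = 23, q* = 38.
Because the floor (27) lies above the market-clearing price, it is binding.
At p = 27: qd = 153 - 5·27 = 18 and qs = 5·27 - 77 = 58.
Producer surplus without the control is ½ · (23 - 15.4) · 38 = 144.4.
With the floor, 18 units are sold at 27. The supply price at q = 18 is 19, so PS = ½ · [(27 - 15.4) + (27 - 19)] · 18 = 176.4.
Change in producer surplus = 176.4 - 144.4 = 32.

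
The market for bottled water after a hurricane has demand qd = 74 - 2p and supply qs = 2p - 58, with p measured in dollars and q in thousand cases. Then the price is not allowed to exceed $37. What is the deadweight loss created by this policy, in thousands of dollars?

0

Without the control the market clears where 74 - 2p = 2p - 58, i.e. p* = 33 and q* = 8.
Since 37 is above p* = 33, the ceiling does not bind and the free-market outcome prevails.
Since the control does not bind, no trades are prevented and deadweight loss is zero.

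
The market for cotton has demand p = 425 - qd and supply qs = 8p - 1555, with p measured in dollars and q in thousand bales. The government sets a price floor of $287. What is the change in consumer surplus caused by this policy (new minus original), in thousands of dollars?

Rearranging demand gives qd = 425 - p. Equilibrium: 425 - p = 8p - 1555, so 1980 = 9p and p* = 220, q* = 205.
Because the floor (287) lies above the market-clearing price, it is binding.
At p = 287: qd = 425 - 287 = 138 and qs = 8·287 - 1555 = 741.
Consumer surplus without the control is ½ · (425 - 220) · 205 = 21012.5.
With the floor, consumers buy 138 units at 287, so CS = ½ · (425 - 287) · 138 = 9522.
Change in consumer surplus = 9522 - 21012.5 = -11490.5.

-11490.5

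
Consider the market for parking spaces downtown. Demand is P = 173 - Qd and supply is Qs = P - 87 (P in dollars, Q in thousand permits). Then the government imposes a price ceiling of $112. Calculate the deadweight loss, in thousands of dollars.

Rearranging demand gives Qd = 173 - P. Equilibrium: 173 - P = P - 87, so 260 = 2P and P* = 130, Q* = 43.
The ceiling of 112 is below the equilibrium price 130, so it binds.
At P = 112: Qd = 173 - 112 = 61 and Qs = 112 - 87 = 25.
Quantity traded falls to 25. At Q = 25 the demand price is 173 - 25 = 148 and the supply price is 87 + 25 = 112.
Deadweight loss = ½ · (148 - 112) · (43 - 25) = ½ · 36 · 18 = 324.

324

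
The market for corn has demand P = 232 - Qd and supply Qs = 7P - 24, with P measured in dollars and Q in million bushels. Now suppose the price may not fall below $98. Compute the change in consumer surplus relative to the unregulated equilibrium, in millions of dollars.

-11022

Rearranging demand gives Qd = 232 - P. Equilibrium: 232 - P = 7P - 24, so 256 = 8P and P* = 32, Q* = 200.
The floor of 98 is above the equilibrium price 32, so it binds.
At P = 98: Qd = 232 - 98 = 134 and Qs = 7·98 - 24 = 662.
Consumer surplus without the control is ½ · (232 - 32) · 200 = 20000.
With the floor, consumers buy 134 units at 98, so CS = ½ · (232 - 98) · 134 = 8978.
Change in consumer surplus = 8978 - 20000 = -11022.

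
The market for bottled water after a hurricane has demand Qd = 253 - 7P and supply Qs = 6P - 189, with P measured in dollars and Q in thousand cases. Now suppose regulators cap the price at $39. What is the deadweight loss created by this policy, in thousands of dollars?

Setting quantity demanded equal to quantity supplied, 253 - 7P = 6P - 189, gives P* = 34 and Q* = 15.
The ceiling of 39 is above the equilibrium price 34, so it is not binding; the market clears at P* = 34, Q* = 15.
Since the control does not bind, no trades are prevented and deadweight loss is zero.

0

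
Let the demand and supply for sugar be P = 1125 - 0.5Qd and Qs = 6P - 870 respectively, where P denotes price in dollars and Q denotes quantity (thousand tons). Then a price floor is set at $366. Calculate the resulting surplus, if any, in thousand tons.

0

Rearranging demand gives Qd = 2250 - 2P. Without the control the market clears where 2250 - 2P = 6P - 870, i.e. P* = 390 and Q* = 1470.
Since 366 is below P* = 390, the floor does not bind and the free-market outcome prevails.
Since the control does not bind, there is no surplus.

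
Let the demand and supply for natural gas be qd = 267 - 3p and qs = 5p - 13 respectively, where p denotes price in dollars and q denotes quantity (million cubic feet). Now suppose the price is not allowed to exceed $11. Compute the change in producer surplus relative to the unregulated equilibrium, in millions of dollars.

Without the control the market clears where 267 - 3p = 5p - 13, i.e. p* = 35 and q* = 162.
Because the ceiling (11) lies below the market-clearing price, it is binding.
At p = 11: qd = 267 - 3·11 = 234 and qs = 5·11 - 13 = 42.
Producer surplus without the control is ½ · (35 - 2.6) · 162 = 2624.4.
With the ceiling, producers sell 42 units at 11, so PS = ½ · (11 - 2.6) · 42 = 176.4.
Change in producer surplus = 176.4 - 2624.4 = -2448.

-2448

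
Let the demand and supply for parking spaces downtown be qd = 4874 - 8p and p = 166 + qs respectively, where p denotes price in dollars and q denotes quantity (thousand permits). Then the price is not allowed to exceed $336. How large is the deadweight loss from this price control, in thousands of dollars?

28224

Rearranging supply gives qs = p - 166. Equilibrium: 4874 - 8p = p - 166, so 5040 = 9p and p* = 560, q* = 394.
Since 336 < 560, the ceiling is binding.
At p = 336: qd = 4874 - 8·336 = 2186 and qs = 336 - 166 = 170.
Quantity traded falls to 170. At q = 170 the demand price is (4874 - 170)/8 = 588 and the supply price is 166 + 170 = 336.
Deadweight loss = ½ · (588 - 336) · (394 - 170) = ½ · 252 · 224 = 28224.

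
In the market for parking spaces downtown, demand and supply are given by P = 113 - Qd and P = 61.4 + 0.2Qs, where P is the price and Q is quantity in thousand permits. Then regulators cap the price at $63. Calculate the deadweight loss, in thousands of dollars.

735

Rearranging demand gives Qd = 113 - P; rearranging supply gives Qs = 5P - 307. In a free market, 113 - P = 5P - 307 gives the equilibrium P* = 70, Q* = 43.
The ceiling of 63 is below the equilibrium price 70, so it binds.
At P = 63: Qd = 113 - 63 = 50 and Qs = 5·63 - 307 = 8.
Quantity traded falls to 8. At Q = 8 the demand price is 113 - 8 = 105 and the supply price is (307 + 8)/5 = 63.
Deadweight loss = ½ · (105 - 63) · (43 - 8) = ½ · 42 · 35 = 735.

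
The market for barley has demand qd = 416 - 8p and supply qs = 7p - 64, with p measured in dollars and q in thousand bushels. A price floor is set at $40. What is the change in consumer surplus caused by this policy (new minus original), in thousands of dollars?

Without the control the market clears where 416 - 8p = 7p - 64, i.e. p* = 32 and q* = 160.
Since 40 > 32, the floor is binding.
At p = 40: qd = 416 - 8·40 = 96 and qs = 7·40 - 64 = 216.
Consumer surplus without the control is ½ · (52 - 32) · 160 = 1600.
With the floor, consumers buy 96 units at 40, so CS = ½ · (52 - 40) · 96 = 576.
Change in consumer surplus = 576 - 1600 = -1024.

-1024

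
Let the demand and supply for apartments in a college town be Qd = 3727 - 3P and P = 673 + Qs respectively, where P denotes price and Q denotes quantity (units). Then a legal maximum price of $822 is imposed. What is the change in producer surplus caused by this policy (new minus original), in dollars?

-80064

Rearranging supply gives Qs = P - 673. Setting quantity demanded equal to quantity supplied, 3727 - 3P = P - 673, gives P* = 1100 and Q* = 427.
The ceiling of 822 is below the equilibrium price 1100, so it binds.
At P = 822: Qd = 3727 - 3·822 = 1261 and Qs = 822 - 673 = 149.
Producer surplus without the control is ½ · (1100 - 673) · 427 = 91164.5.
With the ceiling, producers sell 149 units at 822, so PS = ½ · (822 - 673) · 149 = 11100.5.
Change in producer surplus = 11100.5 - 91164.5 = -80064.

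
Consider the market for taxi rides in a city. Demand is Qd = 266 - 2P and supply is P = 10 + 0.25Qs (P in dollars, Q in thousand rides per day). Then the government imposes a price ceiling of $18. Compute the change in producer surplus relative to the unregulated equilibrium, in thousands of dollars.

-3234

Rearranging supply gives Qs = 4P - 40. Equilibrium: 266 - 2P = 4P - 40, so 306 = 6P and P* = 51, Q* = 164.
Since 18 < 51, the ceiling is binding.
At P = 18: Qd = 266 - 2·18 = 230 and Qs = 4·18 - 40 = 32.
Producer surplus without the control is ½ · (51 - 10) · 164 = 3362.
With the ceiling, producers sell 32 units at 18, so PS = ½ · (18 - 10) · 32 = 128.
Change in producer surplus = 128 - 3362 = -3234.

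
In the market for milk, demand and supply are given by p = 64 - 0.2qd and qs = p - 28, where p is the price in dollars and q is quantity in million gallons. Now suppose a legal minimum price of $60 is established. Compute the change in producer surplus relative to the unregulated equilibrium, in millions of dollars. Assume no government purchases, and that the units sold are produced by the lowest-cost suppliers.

Rearranging demand gives qd = 320 - 5p. In a free market, 320 - 5p = p - 28 gives the equilibrium p* = 58, q* = 30.
Because the floor (60) lies above the market-clearing price, it is binding.
At p = 60: qd = 320 - 5·60 = 20 and qs = 60 - 28 = 32.
Producer surplus without the control is ½ · (58 - 28) · 30 = 450.
With the floor, 20 units are sold at 60. The supply price at q = 20 is 48, so PS = ½ · [(60 - 28) + (60 - 48)] · 20 = 440.
Change in producer surplus = 440 - 450 = -10.

-10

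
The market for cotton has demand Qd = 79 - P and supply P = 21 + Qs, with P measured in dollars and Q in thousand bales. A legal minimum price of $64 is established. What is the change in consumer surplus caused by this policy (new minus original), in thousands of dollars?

Rearranging supply gives Qs = P - 21. Equilibrium: 79 - P = P - 21, so 100 = 2P and P* = 50, Q* = 29.
The floor of 64 is above the equilibrium price 50, so it binds.
At P = 64: Qd = 79 - 64 = 15 and Qs = 64 - 21 = 43.
Consumer surplus without the control is ½ · (79 - 50) · 29 = 420.5.
With the floor, consumers buy 15 units at 64, so CS = ½ · (79 - 64) · 15 = 112.5.
Change in consumer surplus = 112.5 - 420.5 = -308.

-308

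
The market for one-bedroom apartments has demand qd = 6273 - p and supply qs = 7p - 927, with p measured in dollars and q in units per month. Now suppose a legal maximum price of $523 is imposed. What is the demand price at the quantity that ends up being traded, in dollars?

Setting quantity demanded equal to quantity supplied, 6273 - p = 7p - 927, gives p* = 900 and q* = 5373.
Since 523 < 900, the ceiling is binding.
At p = 523: qd = 6273 - 523 = 5750 and qs = 7·523 - 927 = 2734.
Only 2734 units reach the market. On the demand curve, the marginal buyer's willingness to pay at q = 2734 is (6273 - 2734) = 3539.

3539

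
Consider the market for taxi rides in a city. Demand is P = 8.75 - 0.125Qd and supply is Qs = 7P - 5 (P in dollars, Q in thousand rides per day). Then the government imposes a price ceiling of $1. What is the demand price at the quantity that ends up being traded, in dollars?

8.5

Rearranging demand gives Qd = 70 - 8P. Setting quantity demanded equal to quantity supplied, 70 - 8P = 7P - 5, gives P* = 5 and Q* = 30.
Because the ceiling (1) lies below the market-clearing price, it is binding.
At P = 1: Qd = 70 - 8·1 = 62 and Qs = 7·1 - 5 = 2.
Only 2 units reach the market. On the demand curve, the marginal buyer's willingness to pay at Q = 2 is (70 - 2)/8 = 8.5.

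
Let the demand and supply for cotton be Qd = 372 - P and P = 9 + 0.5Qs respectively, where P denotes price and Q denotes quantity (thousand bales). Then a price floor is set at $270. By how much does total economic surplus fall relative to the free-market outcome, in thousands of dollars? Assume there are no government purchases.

Rearranging supply gives Qs = 2P - 18. Setting quantity demanded equal to quantity supplied, 372 - P = 2P - 18, gives P* = 130 and Q* = 242.
Because the floor (270) lies above the market-clearing price, it is binding.
At P = 270: Qd = 372 - 270 = 102 and Qs = 2·270 - 18 = 522.
Quantity traded falls to 102. At Q = 102 the demand price is 372 - 102 = 270 and the supply price is (18 + 102)/2 = 60.
Deadweight loss = ½ · (270 - 60) · (242 - 102) = ½ · 210 · 140 = 14700.

14700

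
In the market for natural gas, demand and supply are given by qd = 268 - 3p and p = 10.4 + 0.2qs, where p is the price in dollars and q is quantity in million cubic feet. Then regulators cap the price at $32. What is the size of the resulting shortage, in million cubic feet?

64

Rearranging supply gives qs = 5p - 52. Without the control the market clears where 268 - 3p = 5p - 52, i.e. p* = 40 and q* = 148.
The ceiling of 32 is below the equilibrium price 40, so it binds.
At p = 32: qd = 268 - 3·32 = 172 and qs = 5·32 - 52 = 108.
Shortage = qd - qs = 172 - 108 = 64.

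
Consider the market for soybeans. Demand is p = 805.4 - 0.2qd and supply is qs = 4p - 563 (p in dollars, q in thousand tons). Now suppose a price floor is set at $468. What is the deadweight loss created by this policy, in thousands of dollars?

0

Rearranging demand gives qd = 4027 - 5p. Without the control the market clears where 4027 - 5p = 4p - 563, i.e. p* = 510 and q* = 1477.
The floor of 468 is below the equilibrium price 510, so it is not binding; the market clears at p* = 510, q* = 1477.
Since the control does not bind, no trades are prevented and deadweight loss is zero.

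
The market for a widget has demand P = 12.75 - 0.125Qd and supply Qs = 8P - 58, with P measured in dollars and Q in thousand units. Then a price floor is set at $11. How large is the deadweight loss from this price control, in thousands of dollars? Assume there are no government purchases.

Rearranging demand gives Qd = 102 - 8P. Equilibrium: 102 - 8P = 8P - 58, so 160 = 16P and P* = 10, Q* = 22.
The floor of 11 is above the equilibrium price 10, so it binds.
At P = 11: Qd = 102 - 8·11 = 14 and Qs = 8·11 - 58 = 30.
Quantity traded falls to 14. At Q = 14 the demand price is (102 - 14)/8 = 11 and the supply price is (58 + 14)/8 = 9.
Deadweight loss = ½ · (11 - 9) · (22 - 14) = ½ · 2 · 8 = 8.

8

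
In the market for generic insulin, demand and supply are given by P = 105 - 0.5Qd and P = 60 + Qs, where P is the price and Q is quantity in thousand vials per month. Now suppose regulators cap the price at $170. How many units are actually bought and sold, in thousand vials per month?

30

Rearranging demand gives Qd = 210 - 2P; rearranging supply gives Qs = P - 60. Setting quantity demanded equal to quantity supplied, 210 - 2P = P - 60, gives P* = 90 and Q* = 30.
The ceiling of 170 is above the equilibrium price 90, so it is not binding; the market clears at P* = 90, Q* = 30.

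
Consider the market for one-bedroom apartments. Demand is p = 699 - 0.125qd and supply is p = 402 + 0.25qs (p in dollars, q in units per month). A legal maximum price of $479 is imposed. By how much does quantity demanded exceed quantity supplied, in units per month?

1452

Rearranging demand gives qd = 5592 - 8p; rearranging supply gives qs = 4p - 1608. In a free market, 5592 - 8p = 4p - 1608 gives the equilibrium p* = 600, q* = 792.
Since 479 < 600, the ceiling is binding.
At p = 479: qd = 5592 - 8·479 = 1760 and qs = 4·479 - 1608 = 308.
Shortage = qd - qs = 1760 - 308 = 1452.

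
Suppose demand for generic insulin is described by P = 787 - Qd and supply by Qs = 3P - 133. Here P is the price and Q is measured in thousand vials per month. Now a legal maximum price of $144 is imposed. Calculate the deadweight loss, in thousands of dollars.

44376

Rearranging demand gives Qd = 787 - P. Setting quantity demanded equal to quantity supplied, 787 - P = 3P - 133, gives P* = 230 and Q* = 557.
Since 144 < 230, the ceiling is binding.
At P = 144: Qd = 787 - 144 = 643 and Qs = 3·144 - 133 = 299.
Quantity traded falls to 299. At Q = 299 the demand price is 787 - 299 = 488 and the supply price is (133 + 299)/3 = 144.
Deadweight loss = ½ · (488 - 144) · (557 - 299) = ½ · 344 · 258 = 44376.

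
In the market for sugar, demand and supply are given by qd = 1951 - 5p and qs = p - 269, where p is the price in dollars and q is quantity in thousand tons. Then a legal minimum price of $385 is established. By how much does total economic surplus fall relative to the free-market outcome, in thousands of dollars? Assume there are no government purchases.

3375

Setting quantity demanded equal to quantity supplied, 1951 - 5p = p - 269, gives p* = 370 and q* = 101.
The floor of 385 is above the equilibrium price 370, so it binds.
At p = 385: qd = 1951 - 5·385 = 26 and qs = 385 - 269 = 116.
Quantity traded falls to 26. At q = 26 the demand price is (1951 - 26)/5 = 385 and the supply price is 269 + 26 = 295.
Deadweight loss = ½ · (385 - 295) · (101 - 26) = ½ · 90 · 75 = 3375.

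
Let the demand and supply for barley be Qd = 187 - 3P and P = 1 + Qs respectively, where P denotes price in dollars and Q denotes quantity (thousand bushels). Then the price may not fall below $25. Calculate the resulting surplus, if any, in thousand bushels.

0

Rearranging supply gives Qs = P - 1. In a free market, 187 - 3P = P - 1 gives the equilibrium P* = 47, Q* = 46.
The floor of 25 is below the equilibrium price 47, so it is not binding; the market clears at P* = 47, Q* = 46.
Since the control does not bind, there is no surplus.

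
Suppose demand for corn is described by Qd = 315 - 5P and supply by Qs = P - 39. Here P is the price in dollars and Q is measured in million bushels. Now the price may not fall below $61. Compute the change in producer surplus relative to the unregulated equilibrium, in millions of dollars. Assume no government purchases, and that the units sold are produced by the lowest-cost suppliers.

-30

Setting quantity demanded equal to quantity supplied, 315 - 5P = P - 39, gives P* = 59 and Q* = 20.
Because the floor (61) lies above the market-clearing price, it is binding.
At P = 61: Qd = 315 - 5·61 = 10 and Qs = 61 - 39 = 22.
Producer surplus without the control is ½ · (59 - 39) · 20 = 200.
With the floor, 10 units are sold at 61. The supply price at Q = 10 is 49, so PS = ½ · [(61 - 39) + (61 - 49)] · 10 = 170.
Change in producer surplus = 170 - 200 = -30.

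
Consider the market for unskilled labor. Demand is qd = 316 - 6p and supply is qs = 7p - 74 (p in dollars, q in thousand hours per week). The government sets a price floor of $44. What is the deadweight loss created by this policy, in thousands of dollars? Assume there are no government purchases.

1092

Without the control the market clears where 316 - 6p = 7p - 74, i.e. p* = 30 and q* = 136.
Because the floor (44) lies above the market-clearing price, it is binding.
At p = 44: qd = 316 - 6·44 = 52 and qs = 7·44 - 74 = 234.
Quantity traded falls to 52. At q = 52 the demand price is (316 - 52)/6 = 44 and the supply price is (74 + 52)/7 = 18.
Deadweight loss = ½ · (44 - 18) · (136 - 52) = ½ · 26 · 84 = 1092.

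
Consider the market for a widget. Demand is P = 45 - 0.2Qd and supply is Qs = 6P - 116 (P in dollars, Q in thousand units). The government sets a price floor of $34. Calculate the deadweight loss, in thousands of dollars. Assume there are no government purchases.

41.25

Rearranging demand gives Qd = 225 - 5P. Equilibrium: 225 - 5P = 6P - 116, so 341 = 11P and P* = 31, Q* = 70.
The floor of 34 is above the equilibrium price 31, so it binds.
At P = 34: Qd = 225 - 5·34 = 55 and Qs = 6·34 - 116 = 88.
Quantity traded falls to 55. At Q = 55 the demand price is (225 - 55)/5 = 34 and the supply price is (116 + 55)/6 = 28.5.
Deadweight loss = ½ · (34 - 28.5) · (70 - 55) = ½ · 5.5 · 15 = 41.25.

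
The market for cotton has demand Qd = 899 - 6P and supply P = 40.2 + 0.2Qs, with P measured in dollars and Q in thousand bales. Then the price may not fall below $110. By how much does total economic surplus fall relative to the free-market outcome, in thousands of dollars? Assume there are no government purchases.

Rearranging supply gives Qs = 5P - 201. In a free market, 899 - 6P = 5P - 201 gives the equilibrium P* = 100, Q* = 299.
The floor of 110 is above the equilibrium price 100, so it binds.
At P = 110: Qd = 899 - 6·110 = 239 and Qs = 5·110 - 201 = 349.
Quantity traded falls to 239. At Q = 239 the demand price is (899 - 239)/6 = 110 and the supply price is (201 + 239)/5 = 88.
Deadweight loss = ½ · (110 - 88) · (299 - 239) = ½ · 22 · 60 = 660.

660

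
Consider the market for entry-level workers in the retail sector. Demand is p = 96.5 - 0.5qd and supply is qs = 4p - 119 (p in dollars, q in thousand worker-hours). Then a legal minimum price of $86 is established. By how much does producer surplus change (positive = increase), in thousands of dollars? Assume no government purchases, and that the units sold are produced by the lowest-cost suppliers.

136

Rearranging demand gives qd = 193 - 2p. In a free market, 193 - 2p = 4p - 119 gives the equilibrium p* = 52, q* = 89.
Since 86 > 52, the floor is binding.
At p = 86: qd = 193 - 2·86 = 21 and qs = 4·86 - 119 = 225.
Producer surplus without the control is ½ · (52 - 29.75) · 89 = 990.125.
With the floor, 21 units are sold at 86. The supply price at q = 21 is 35, so PS = ½ · [(86 - 29.75) + (86 - 35)] · 21 = 1126.125.
Change in producer surplus = 1126.125 - 990.125 = 136.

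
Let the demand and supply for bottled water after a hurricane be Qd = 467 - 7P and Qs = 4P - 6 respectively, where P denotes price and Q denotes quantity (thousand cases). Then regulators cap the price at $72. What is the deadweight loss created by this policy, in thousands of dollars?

Setting quantity demanded equal to quantity supplied, 467 - 7P = 4P - 6, gives P* = 43 and Q* = 166.
Since 72 is above P* = 43, the ceiling does not bind and the free-market outcome prevails.
Since the control does not bind, no trades are prevented and deadweight loss is zero.

0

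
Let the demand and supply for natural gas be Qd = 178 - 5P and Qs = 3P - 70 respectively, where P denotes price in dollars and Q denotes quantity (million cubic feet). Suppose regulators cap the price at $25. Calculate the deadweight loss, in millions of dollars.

86.4

Setting quantity demanded equal to quantity supplied, 178 - 5P = 3P - 70, gives P* = 31 and Q* = 23.
Because the ceiling (25) lies below the market-clearing price, it is binding.
At P = 25: Qd = 178 - 5·25 = 53 and Qs = 3·25 - 70 = 5.
Quantity traded falls to 5. At Q = 5 the demand price is (178 - 5)/5 = 34.6 and the supply price is (70 + 5)/3 = 25.
Deadweight loss = ½ · (34.6 - 25) · (23 - 5) = ½ · 9.6 · 18 = 86.4.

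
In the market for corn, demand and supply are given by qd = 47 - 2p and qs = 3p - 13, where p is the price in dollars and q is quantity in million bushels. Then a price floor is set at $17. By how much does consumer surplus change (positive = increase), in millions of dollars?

Equilibrium: 47 - 2p = 3p - 13, so 60 = 5p and p* = 12, q* = 23.
Since 17 > 12, the floor is binding.
At p = 17: qd = 47 - 2·17 = 13 and qs = 3·17 - 13 = 38.
Consumer surplus without the control is ½ · (23.5 - 12) · 23 = 132.25.
With the floor, consumers buy 13 units at 17, so CS = ½ · (23.5 - 17) · 13 = 42.25.
Change in consumer surplus = 42.25 - 132.25 = -90.

-90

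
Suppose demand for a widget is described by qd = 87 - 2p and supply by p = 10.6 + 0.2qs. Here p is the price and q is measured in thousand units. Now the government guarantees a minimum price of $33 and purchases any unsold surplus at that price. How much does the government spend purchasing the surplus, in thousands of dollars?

3003

Rearranging supply gives qs = 5p - 53. In a free market, 87 - 2p = 5p - 53 gives the equilibrium p* = 20, q* = 47.
The floor of 33 is above the equilibrium price 20, so it binds.
At p = 33: qd = 87 - 2·33 = 21 and qs = 5·33 - 53 = 112.
Surplus = qs - qd = 91.
Government expenditure = surplus × support price = 91 × 33 = 3003.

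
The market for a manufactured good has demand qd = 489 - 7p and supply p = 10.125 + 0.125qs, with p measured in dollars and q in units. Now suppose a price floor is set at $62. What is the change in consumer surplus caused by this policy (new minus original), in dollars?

Rearranging supply gives qs = 8p - 81. In a free market, 489 - 7p = 8p - 81 gives the equilibrium p* = 38, q* = 223.
Since 62 > 38, the floor is binding.
At p = 62: qd = 489 - 7·62 = 55 and qs = 8·62 - 81 = 415.
Consumer surplus without the control is ½ · (489/7 - 38) · 223 = 49729/14.
With the floor, consumers buy 55 units at 62, so CS = ½ · (489/7 - 62) · 55 = 3025/14.
Change in consumer surplus = 3025/14 - 49729/14 = -3336.

-3336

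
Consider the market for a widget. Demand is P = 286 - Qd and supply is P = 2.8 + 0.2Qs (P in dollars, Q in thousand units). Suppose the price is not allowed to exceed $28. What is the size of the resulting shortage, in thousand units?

132

Rearranging demand gives Qd = 286 - P; rearranging supply gives Qs = 5P - 14. Setting quantity demanded equal to quantity supplied, 286 - P = 5P - 14, gives P* = 50 and Q* = 236.
The ceiling of 28 is below the equilibrium price 50, so it binds.
At P = 28: Qd = 286 - 28 = 258 and Qs = 5·28 - 14 = 126.
Shortage = Qd - Qs = 258 - 126 = 132.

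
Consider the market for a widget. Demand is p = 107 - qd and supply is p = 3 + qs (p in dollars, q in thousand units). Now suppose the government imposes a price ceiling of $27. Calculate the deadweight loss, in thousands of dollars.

Rearranging demand gives qd = 107 - p; rearranging supply gives qs = p - 3. Equilibrium: 107 - p = p - 3, so 110 = 2p and p* = 55, q* = 52.
Because the ceiling (27) lies below the market-clearing price, it is binding.
At p = 27: qd = 107 - 27 = 80 and qs = 27 - 3 = 24.
Quantity traded falls to 24. At q = 24 the demand price is 107 - 24 = 83 and the supply price is 3 + 24 = 27.
Deadweight loss = ½ · (83 - 27) · (52 - 24) = ½ · 56 · 28 = 784.

784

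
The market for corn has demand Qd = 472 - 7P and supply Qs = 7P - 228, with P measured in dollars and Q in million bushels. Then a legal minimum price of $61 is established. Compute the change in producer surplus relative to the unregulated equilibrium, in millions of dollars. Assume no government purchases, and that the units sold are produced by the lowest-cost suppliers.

71.5

Without the control the market clears where 472 - 7P = 7P - 228, i.e. P* = 50 and Q* = 122.
Since 61 > 50, the floor is binding.
At P = 61: Qd = 472 - 7·61 = 45 and Qs = 7·61 - 228 = 199.
Producer surplus without the control is ½ · (50 - 228/7) · 122 = 7442/7.
With the floor, 45 units are sold at 61. The supply price at Q = 45 is 39, so PS = ½ · [(61 - 228/7) + (61 - 39)] · 45 = 15885/14.
Change in producer surplus = 15885/14 - 7442/7 = 71.5.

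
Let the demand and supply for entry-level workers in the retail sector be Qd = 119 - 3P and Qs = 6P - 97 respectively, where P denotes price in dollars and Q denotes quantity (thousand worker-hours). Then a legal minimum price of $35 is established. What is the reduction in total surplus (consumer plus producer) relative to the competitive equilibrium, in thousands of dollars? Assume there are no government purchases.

In a free market, 119 - 3P = 6P - 97 gives the equilibrium P* = 24, Q* = 47.
The floor of 35 is above the equilibrium price 24, so it binds.
At P = 35: Qd = 119 - 3·35 = 14 and Qs = 6·35 - 97 = 113.
Quantity traded falls to 14. At Q = 14 the demand price is (119 - 14)/3 = 35 and the supply price is (97 + 14)/6 = 18.5.
Deadweight loss = ½ · (35 - 18.5) · (47 - 14) = ½ · 16.5 · 33 = 272.25.

272.25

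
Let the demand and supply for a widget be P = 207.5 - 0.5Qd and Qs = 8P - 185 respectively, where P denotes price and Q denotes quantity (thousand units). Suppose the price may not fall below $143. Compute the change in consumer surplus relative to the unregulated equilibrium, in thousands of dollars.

Rearranging demand gives Qd = 415 - 2P. Setting quantity demanded equal to quantity supplied, 415 - 2P = 8P - 185, gives P* = 60 and Q* = 295.
Because the floor (143) lies above the market-clearing price, it is binding.
At P = 143: Qd = 415 - 2·143 = 129 and Qs = 8·143 - 185 = 959.
Consumer surplus without the control is ½ · (207.5 - 60) · 295 = 21756.25.
With the floor, consumers buy 129 units at 143, so CS = ½ · (207.5 - 143) · 129 = 4160.25.
Change in consumer surplus = 4160.25 - 21756.25 = -17596.

-17596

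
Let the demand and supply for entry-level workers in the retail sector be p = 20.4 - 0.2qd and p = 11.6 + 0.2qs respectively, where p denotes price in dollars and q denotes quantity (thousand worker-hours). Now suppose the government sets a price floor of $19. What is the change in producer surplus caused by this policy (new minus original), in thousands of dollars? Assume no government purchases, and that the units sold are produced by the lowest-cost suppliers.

-1.5

Rearranging demand gives qd = 102 - 5p; rearranging supply gives qs = 5p - 58. Without the control the market clears where 102 - 5p = 5p - 58, i.e. p* = 16 and q* = 22.
Because the floor (19) lies above the market-clearing price, it is binding.
At p = 19: qd = 102 - 5·19 = 7 and qs = 5·19 - 58 = 37.
Producer surplus without the control is ½ · (16 - 11.6) · 22 = 48.4.
With the floor, 7 units are sold at 19. The supply price at q = 7 is 13, so PS = ½ · [(19 - 11.6) + (19 - 13)] · 7 = 46.9.
Change in producer surplus = 46.9 - 48.4 = -1.5.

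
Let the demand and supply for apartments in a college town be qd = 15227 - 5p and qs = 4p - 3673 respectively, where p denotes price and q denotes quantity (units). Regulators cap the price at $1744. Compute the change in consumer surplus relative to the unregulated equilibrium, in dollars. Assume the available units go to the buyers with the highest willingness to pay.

Without the control the market clears where 15227 - 5p = 4p - 3673, i.e. p* = 2100 and q* = 4727.
The ceiling of 1744 is below the equilibrium price 2100, so it binds.
At p = 1744: qd = 15227 - 5·1744 = 6507 and qs = 4·1744 - 3673 = 3303.
Consumer surplus without the control is ½ · (3045.4 - 2100) · 4727 = 2234452.9.
With the ceiling, 3303 units are sold at 1744 (assume they go to the highest-value buyers). The demand price at q = 3303 is 2384.8, so CS = ½ · [(3045.4 - 1744) + (2384.8 - 1744)] · 3303 = 3207543.3.
Change in consumer surplus = 3207543.3 - 2234452.9 = 973090.4.

973090.4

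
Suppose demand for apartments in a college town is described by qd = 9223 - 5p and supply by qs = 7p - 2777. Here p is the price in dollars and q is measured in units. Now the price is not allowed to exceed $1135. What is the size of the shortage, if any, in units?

0

Setting quantity demanded equal to quantity supplied, 9223 - 5p = 7p - 2777, gives p* = 1000 and q* = 4223.
Since 1135 is above p* = 1000, the ceiling does not bind and the free-market outcome prevails.
Since the control does not bind, there is no shortage.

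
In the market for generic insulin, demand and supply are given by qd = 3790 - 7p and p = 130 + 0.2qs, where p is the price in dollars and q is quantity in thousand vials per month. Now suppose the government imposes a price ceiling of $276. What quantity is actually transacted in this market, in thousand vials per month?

730

Rearranging supply gives qs = 5p - 650. Without the control the market clears where 3790 - 7p = 5p - 650, i.e. p* = 370 and q* = 1200.
The ceiling of 276 is below the equilibrium price 370, so it binds.
At p = 276: qd = 3790 - 7·276 = 1858 and qs = 5·276 - 650 = 730.
The quantity actually transacted is the short side, supply: 730.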